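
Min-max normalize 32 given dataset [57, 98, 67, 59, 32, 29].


min=29, max=98
(32-29)/(98-29) = 3/69 = 0.0435

0.0435


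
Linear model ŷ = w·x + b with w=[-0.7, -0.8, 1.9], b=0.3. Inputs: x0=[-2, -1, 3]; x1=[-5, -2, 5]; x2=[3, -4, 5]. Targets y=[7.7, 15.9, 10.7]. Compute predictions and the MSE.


ŷ0 = (-0.7)·(-2) + (-0.8)·(-1) + (1.9)·(3) + 0.3 = 8.2
ŷ1 = (-0.7)·(-5) + (-0.8)·(-2) + (1.9)·(5) + 0.3 = 14.9
ŷ2 = (-0.7)·(3) + (-0.8)·(-4) + (1.9)·(5) + 0.3 = 10.9
errors² = [0.25, 1.0, 0.04]
MSE = 1.2900/3 = 0.43

0.43


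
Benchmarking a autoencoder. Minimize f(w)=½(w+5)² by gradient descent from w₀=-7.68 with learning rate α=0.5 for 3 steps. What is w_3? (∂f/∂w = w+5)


step 1: grad = -7.68+5 = -2.68; w = -7.68 - 0.5·(-2.68) = -6.34
step 2: grad = -6.34+5 = -1.34; w = -6.34 - 0.5·(-1.34) = -5.67
step 3: grad = -5.67+5 = -0.67; w = -5.67 - 0.5·(-0.67) = -5.335

-5.335


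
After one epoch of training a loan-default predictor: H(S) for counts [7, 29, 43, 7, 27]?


Probabilities: [7/113, 29/113, 43/113, 7/113, 27/113] ≈ [0.0619, 0.2566, 0.3805, 0.0619, 0.2389]
H = -((7/113)·log₂(7/113) + (29/113)·log₂(29/113) + (43/113)·log₂(43/113) + (7/113)·log₂(7/113) + (27/113)·log₂(27/113))
  = 2.0246 bits

2.0246 bits


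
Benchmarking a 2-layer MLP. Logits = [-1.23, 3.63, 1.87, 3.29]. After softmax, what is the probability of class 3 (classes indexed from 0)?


Exponentials: e^-1.23=0.2923, e^3.63=37.7128, e^1.87=6.4883, e^3.29=26.8429
Sum = 71.3363
Softmax = [0.0041, 0.5287, 0.091, 0.3763]
p[3] = 26.8429/71.3363 = 0.3763

0.3763


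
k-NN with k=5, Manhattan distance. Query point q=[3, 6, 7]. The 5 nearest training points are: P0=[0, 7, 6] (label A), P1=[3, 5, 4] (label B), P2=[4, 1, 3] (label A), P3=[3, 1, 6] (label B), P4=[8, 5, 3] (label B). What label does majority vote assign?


d(q,P0) = 5  (label A)
d(q,P1) = 4  (label B)
d(q,P2) = 10  (label A)
d(q,P3) = 6  (label B)
d(q,P4) = 10  (label B)
Votes: A=2, B=3
Majority → B

B


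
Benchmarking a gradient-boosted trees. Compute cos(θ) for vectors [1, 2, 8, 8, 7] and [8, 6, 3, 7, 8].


A·B = 1·8 + 2·6 + 8·3 + 8·7 + 7·8 = 156
‖A‖ = √182 = 13.4907, ‖B‖ = √222 = 14.8997
cos = 156/(√182·√222) = 156/√40404 = 0.7761

0.7761


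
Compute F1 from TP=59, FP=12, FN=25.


Precision = 59/71 = 0.831
Recall = 59/84 = 0.7024
F1 = 2·P·R/(P+R) = 2·TP/(2·TP+FP+FN) = 118/(118+12+25) = 118/155 = 0.7613

0.7613


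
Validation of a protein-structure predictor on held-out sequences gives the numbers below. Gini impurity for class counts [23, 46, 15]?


Probabilities: [23/84, 46/84, 15/84] ≈ [0.2738, 0.5476, 0.1786]
Σpᵢ² = (529 + 2116 + 225)/84² = 2870/7056
Gini = 1 - Σpᵢ² = 1 - 2870/7056 = 0.5933

0.5933


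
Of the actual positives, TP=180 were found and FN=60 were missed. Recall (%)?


Recall = TP/(TP+FN)
= 180/(180+60)
= 180/240 = 75.0%

75.0%


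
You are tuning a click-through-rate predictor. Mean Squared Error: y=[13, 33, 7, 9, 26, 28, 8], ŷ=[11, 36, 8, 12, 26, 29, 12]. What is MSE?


Squared errors: (13-11)²=4, (33-36)²=9, (7-8)²=1, (9-12)²=9, (26-26)²=0, (28-29)²=1, (8-12)²=16
Sum = 40
MSE = 40/7 = 40/7

40/7


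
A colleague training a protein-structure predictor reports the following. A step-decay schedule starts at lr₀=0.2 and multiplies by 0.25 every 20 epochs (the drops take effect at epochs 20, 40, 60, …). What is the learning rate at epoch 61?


n_drops = ⌊61/20⌋ = 3
lr = 0.2·0.25^3 = 0.2·0.015625 = 0.003125

0.003125


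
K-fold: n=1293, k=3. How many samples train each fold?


Fold size = 1293/3 = 431
Training per fold = 1293 - 431 = 862

862


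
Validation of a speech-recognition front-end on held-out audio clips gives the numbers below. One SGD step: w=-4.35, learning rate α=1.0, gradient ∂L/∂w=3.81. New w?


w_new = w - α·∇
= -4.35 - 1.0·3.81
= -4.35 - 3.81
= -8.16

-8.16


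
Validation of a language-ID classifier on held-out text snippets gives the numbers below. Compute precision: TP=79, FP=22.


Precision = TP/(TP+FP)
= 79/(79+22)
= 79/101 = 78.22%

78.22%


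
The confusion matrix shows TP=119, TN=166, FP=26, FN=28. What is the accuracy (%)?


Accuracy = (TP+TN)/(TP+TN+FP+FN)
= (119+166)/(339)
= 285/339 = 84.07%

84.07%


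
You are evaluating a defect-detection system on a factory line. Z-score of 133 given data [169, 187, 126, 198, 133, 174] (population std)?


μ = 164.5, σ = 26.5
z = (133 - 164.5)/26.5 = -1.1887

-1.1887


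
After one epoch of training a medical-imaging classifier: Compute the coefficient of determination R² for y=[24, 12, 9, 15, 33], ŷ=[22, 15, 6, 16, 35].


ȳ = 18.6
SS_res = Σ(y-ŷ)² = 27
SS_tot = Σ(y-ȳ)² = 385.2
R² = 1 - SS_res/SS_tot = 1 - 0.0701 = 0.9299

0.9299


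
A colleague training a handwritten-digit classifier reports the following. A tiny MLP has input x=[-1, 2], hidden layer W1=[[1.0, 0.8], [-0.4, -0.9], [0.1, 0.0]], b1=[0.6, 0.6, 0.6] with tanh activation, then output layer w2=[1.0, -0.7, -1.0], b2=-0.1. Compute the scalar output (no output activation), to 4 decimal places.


z1[0] = (1.0)·(-1) + (0.8)·(2) + 0.6 = 1.2
z1[1] = (-0.4)·(-1) + (-0.9)·(2) + 0.6 = -0.8
z1[2] = (0.1)·(-1) + (0.0)·(2) + 0.6 = 0.5
h = tanh(z1) = [0.8337, -0.664, 0.4621]
output = (1.0)·(0.8337) + (-0.7)·(-0.664) + (-1.0)·(0.4621) - 0.1 = 0.7364

0.7364


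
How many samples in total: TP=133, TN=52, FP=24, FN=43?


Total = TP + TN + FP + FN
= 133 + 52 + 24 + 43
= 252
(Predicted positive: 157, predicted negative: 95)

252


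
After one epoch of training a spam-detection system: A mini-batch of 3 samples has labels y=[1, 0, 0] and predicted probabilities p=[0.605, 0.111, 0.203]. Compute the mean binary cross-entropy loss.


L[0] = -ln(0.605) = 0.5025
L[1] = -ln(1-0.111) = -ln(0.889) = 0.1177
L[2] = -ln(1-0.203) = -ln(0.797) = 0.2269
mean = (0.5025 + 0.1177 + 0.2269)/3 = 0.2824

0.2824


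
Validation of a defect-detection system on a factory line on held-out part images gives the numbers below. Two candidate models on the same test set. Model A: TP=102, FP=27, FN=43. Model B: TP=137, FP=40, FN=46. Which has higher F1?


Model A: P=102/129=0.7907, R=102/145=0.7034, F1=2PR/(P+R)=2TP/(2TP+FP+FN)=204/274=0.7445
Model B: P=137/177=0.774, R=137/183=0.7486, F1=2PR/(P+R)=2TP/(2TP+FP+FN)=274/360=0.7611
0.7445 < 0.7611 → Model B

Model B


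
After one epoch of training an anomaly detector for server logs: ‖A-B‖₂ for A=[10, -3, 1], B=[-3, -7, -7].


d = √((10+ 3)² + (-3+ 7)² + (1+ 7)²)
  = √(169 + 16 + 64)
  = √249 = 15.7797

15.7797


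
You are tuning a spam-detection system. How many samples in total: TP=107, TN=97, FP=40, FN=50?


Total = TP + TN + FP + FN
= 107 + 97 + 40 + 50
= 294
(Predicted positive: 147, predicted negative: 147)

294


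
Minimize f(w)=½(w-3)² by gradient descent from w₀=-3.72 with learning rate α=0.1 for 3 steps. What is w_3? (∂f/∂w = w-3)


step 1: grad = -3.72-3 = -6.72; w = -3.72 - 0.1·(-6.72) = -3.048
step 2: grad = -3.048-3 = -6.048; w = -3.048 - 0.1·(-6.048) = -2.4432
step 3: grad = -2.4432-3 = -5.4432; w = -2.4432 - 0.1·(-5.4432) = -1.89888

-1.89888


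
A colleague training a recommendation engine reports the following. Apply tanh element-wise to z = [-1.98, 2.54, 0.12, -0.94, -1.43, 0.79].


tanh(-1.98) = -0.9626
tanh(2.54) = 0.9876
tanh(0.12) = 0.1194
tanh(-0.94) = -0.7352
tanh(-1.43) = -0.8917
tanh(0.79) = 0.6584
result = [-0.9626, 0.9876, 0.1194, -0.7352, -0.8917, 0.6584]

[-0.9626, 0.9876, 0.1194, -0.7352, -0.8917, 0.6584]


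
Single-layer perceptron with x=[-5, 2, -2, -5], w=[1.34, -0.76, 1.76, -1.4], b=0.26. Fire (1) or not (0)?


z = (-5)·(1.34) + (2)·(-0.76) + (-2)·(1.76) + (-5)·(-1.4) + 0.26
  = -4.48
step(z) = 0 (z<0)

0


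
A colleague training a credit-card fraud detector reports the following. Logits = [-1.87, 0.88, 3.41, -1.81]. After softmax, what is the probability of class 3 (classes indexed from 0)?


Exponentials: e^-1.87=0.1541, e^0.88=2.4109, e^3.41=30.2652, e^-1.81=0.1637
Sum = 32.9939
Softmax = [0.0047, 0.0731, 0.9173, 0.005]
p[3] = 0.1637/32.9939 = 0.005

0.005


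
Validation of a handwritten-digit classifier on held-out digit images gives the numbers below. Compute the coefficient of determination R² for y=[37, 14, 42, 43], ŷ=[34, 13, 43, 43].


ȳ = 34
SS_res = Σ(y-ŷ)² = 11
SS_tot = Σ(y-ȳ)² = 554
R² = 1 - SS_res/SS_tot = 1 - 0.0199 = 0.9801

0.9801


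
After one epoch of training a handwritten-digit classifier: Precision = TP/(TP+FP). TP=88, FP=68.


Precision = TP/(TP+FP)
= 88/(88+68)
= 88/156 = 56.41%

56.41%


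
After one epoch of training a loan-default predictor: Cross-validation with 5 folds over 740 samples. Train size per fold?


Fold size = 740/5 = 148
Training per fold = 740 - 148 = 592

592


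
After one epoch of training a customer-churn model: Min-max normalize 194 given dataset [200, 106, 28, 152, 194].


min=28, max=200
(194-28)/(200-28) = 166/172 = 0.9651

0.9651


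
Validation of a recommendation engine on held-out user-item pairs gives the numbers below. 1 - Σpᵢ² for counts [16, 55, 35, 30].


Probabilities: [16/136, 55/136, 35/136, 30/136] ≈ [0.1176, 0.4044, 0.2574, 0.2206]
Σpᵢ² = (256 + 3025 + 1225 + 900)/136² = 5406/18496
Gini = 1 - Σpᵢ² = 1 - 5406/18496 = 0.7077

0.7077


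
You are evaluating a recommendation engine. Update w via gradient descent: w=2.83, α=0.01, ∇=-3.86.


w_new = w - α·∇
= 2.83 - 0.01·-3.86
= 2.83 + 0.0386
= 2.8686

2.8686


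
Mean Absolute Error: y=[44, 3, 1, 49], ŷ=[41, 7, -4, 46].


Absolute errors: |44-41|=3, |3-7|=4, |1+ 4|=5, |49-46|=3
Sum = 15
MAE = 15/4 = 15/4

15/4


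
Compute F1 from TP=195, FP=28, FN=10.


Precision = 195/223 = 0.8744
Recall = 195/205 = 0.9512
F1 = 2·P·R/(P+R) = 2·TP/(2·TP+FP+FN) = 390/(390+28+10) = 390/428 = 0.9112

0.9112


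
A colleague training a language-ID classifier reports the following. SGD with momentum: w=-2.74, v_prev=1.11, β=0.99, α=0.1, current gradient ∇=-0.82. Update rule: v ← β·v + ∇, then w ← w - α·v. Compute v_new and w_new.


v_new = 0.99·1.11 - 0.82 = 1.0989 - 0.82 = 0.2789
w_new = -2.74 - 0.1·0.2789 = -2.74 - 0.02789 = -2.76789

v_new=0.2789, w_new=-2.76789


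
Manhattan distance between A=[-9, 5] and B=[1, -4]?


d = |-9-1| + |5+ 4|
  = 10 + 9
  = 19

19


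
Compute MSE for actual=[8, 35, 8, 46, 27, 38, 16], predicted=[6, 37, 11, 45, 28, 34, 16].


Squared errors: (8-6)²=4, (35-37)²=4, (8-11)²=9, (46-45)²=1, (27-28)²=1, (38-34)²=16, (16-16)²=0
Sum = 35
MSE = 35/7 = 5

5


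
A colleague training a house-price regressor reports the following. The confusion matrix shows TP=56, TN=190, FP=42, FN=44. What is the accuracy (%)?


Accuracy = (TP+TN)/(TP+TN+FP+FN)
= (56+190)/(332)
= 246/332 = 74.1%

74.1%


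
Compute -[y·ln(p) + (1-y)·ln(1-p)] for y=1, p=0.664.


BCE = -[y·ln(p) + (1-y)·ln(1-p)]
= -1·ln(0.664) - 0
= -ln(0.664) = 0.4095

0.4095


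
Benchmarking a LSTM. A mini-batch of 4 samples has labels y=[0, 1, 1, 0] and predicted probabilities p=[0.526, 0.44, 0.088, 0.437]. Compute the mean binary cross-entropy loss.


L[0] = -ln(1-0.526) = -ln(0.474) = 0.7465
L[1] = -ln(0.44) = 0.821
L[2] = -ln(0.088) = 2.4304
L[3] = -ln(1-0.437) = -ln(0.563) = 0.5745
mean = (0.7465 + 0.821 + 2.4304 + 0.5745)/4 = 1.1431

1.1431


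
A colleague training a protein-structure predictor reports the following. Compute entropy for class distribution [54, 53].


Probabilities: [54/107, 53/107] ≈ [0.5047, 0.4953]
H = -((54/107)·log₂(54/107) + (53/107)·log₂(53/107))
  = 0.9999 bits

0.9999 bits


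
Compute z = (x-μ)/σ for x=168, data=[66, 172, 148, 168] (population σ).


μ = 138.5, σ = 42.834
z = (168 - 138.5)/42.834 = 0.6887

0.6887


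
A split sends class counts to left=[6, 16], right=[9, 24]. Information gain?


Parent = [15, 40], H_parent = 0.8454
H_left = 0.8454 (n=22), H_right = 0.8454 (n=33)
H_children = (22/55)·0.8454 + (33/55)·0.8454 = 0.8454
IG = 0.8454 - 0.8454 = 0.0

0.0


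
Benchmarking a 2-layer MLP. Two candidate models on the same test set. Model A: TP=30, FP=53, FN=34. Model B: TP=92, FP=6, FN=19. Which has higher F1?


Model A: P=30/83=0.3614, R=30/64=0.4688, F1=2PR/(P+R)=2TP/(2TP+FP+FN)=60/147=0.4082
Model B: P=92/98=0.9388, R=92/111=0.8288, F1=2PR/(P+R)=2TP/(2TP+FP+FN)=184/209=0.8804
0.4082 < 0.8804 → Model B

Model B


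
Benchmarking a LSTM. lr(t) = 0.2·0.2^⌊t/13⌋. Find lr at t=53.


n_drops = ⌊53/13⌋ = 4
lr = 0.2·0.2^4 = 0.2·0.0016 = 0.00032

0.00032


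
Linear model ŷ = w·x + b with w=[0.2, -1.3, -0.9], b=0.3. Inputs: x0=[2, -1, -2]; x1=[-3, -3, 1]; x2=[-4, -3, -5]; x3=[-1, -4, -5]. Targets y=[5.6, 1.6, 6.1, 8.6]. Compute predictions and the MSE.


ŷ0 = (0.2)·(2) + (-1.3)·(-1) + (-0.9)·(-2) + 0.3 = 3.8
ŷ1 = (0.2)·(-3) + (-1.3)·(-3) + (-0.9)·(1) + 0.3 = 2.7
ŷ2 = (0.2)·(-4) + (-1.3)·(-3) + (-0.9)·(-5) + 0.3 = 7.9
ŷ3 = (0.2)·(-1) + (-1.3)·(-4) + (-0.9)·(-5) + 0.3 = 9.8
errors² = [3.24, 1.21, 3.24, 1.44]
MSE = 9.1300/4 = 2.2825

2.2825


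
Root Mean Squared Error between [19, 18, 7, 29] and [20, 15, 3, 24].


MSE = 51/4 = 12.75
RMSE = √(51/4) = 3.5707

3.5707


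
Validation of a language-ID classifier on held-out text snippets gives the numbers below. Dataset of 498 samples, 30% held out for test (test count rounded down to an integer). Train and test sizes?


Test = ⌊498·30/100⌋ = 149
Train = 498 - 149 = 349

Train: 349, Test: 149


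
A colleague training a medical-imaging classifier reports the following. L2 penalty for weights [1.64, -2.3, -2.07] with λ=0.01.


‖w‖₂² = (1.64)² + (-2.3)² + (-2.07)²
     = 2.6896 + 5.29 + 4.2849
     = 12.2645
λ·‖w‖₂² = 0.01·12.2645 = 0.122645

0.122645


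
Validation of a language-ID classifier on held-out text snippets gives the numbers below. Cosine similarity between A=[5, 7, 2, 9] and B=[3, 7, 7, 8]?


A·B = 5·3 + 7·7 + 2·7 + 9·8 = 150
‖A‖ = √159 = 12.6095, ‖B‖ = √171 = 13.0767
cos = 150/(√159·√171) = 150/√27189 = 0.9097

0.9097


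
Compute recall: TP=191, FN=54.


Recall = TP/(TP+FN)
= 191/(191+54)
= 191/245 = 77.96%

77.96%


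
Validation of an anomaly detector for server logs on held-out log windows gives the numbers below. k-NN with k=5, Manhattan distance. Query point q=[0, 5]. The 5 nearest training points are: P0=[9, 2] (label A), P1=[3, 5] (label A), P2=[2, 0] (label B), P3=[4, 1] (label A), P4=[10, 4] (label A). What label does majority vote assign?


d(q,P0) = 12  (label A)
d(q,P1) = 3  (label A)
d(q,P2) = 7  (label B)
d(q,P3) = 8  (label A)
d(q,P4) = 11  (label A)
Votes: A=4, B=1
Majority → A

A


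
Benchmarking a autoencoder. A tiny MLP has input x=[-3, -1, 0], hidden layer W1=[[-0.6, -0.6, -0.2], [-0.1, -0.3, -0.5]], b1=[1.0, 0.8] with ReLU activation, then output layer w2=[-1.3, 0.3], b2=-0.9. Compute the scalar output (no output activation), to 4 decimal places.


z1[0] = (-0.6)·(-3) + (-0.6)·(-1) + (-0.2)·(0) + 1.0 = 3.4
z1[1] = (-0.1)·(-3) + (-0.3)·(-1) + (-0.5)·(0) + 0.8 = 1.4
h = ReLU(z1) = [3.4, 1.4]
output = (-1.3)·(3.4) + (0.3)·(1.4) - 0.9 = -4.9

-4.9


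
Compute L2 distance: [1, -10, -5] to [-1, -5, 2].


d = √((1+ 1)² + (-10+ 5)² + (-5-2)²)
  = √(4 + 25 + 49)
  = √78 = 8.8318

8.8318


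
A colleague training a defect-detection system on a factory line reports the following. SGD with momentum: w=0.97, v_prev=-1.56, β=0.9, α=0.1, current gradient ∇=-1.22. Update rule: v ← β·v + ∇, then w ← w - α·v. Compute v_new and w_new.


v_new = 0.9·-1.56 - 1.22 = -1.404 - 1.22 = -2.624
w_new = 0.97 - 0.1·-2.624 = 0.97 + 0.2624 = 1.2324

v_new=-2.624, w_new=1.2324


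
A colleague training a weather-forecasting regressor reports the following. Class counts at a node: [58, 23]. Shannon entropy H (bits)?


Probabilities: [58/81, 23/81] ≈ [0.716, 0.284]
H = -((58/81)·log₂(58/81) + (23/81)·log₂(23/81))
  = 0.8608 bits

0.8608 bits


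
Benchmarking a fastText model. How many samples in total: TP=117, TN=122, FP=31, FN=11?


Total = TP + TN + FP + FN
= 117 + 122 + 31 + 11
= 281
(Predicted positive: 148, predicted negative: 133)

281


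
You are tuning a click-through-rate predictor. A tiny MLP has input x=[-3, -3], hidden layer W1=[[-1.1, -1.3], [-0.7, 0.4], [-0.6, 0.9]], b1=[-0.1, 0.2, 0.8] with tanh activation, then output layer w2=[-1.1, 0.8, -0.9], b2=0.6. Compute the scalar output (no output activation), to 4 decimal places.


z1[0] = (-1.1)·(-3) + (-1.3)·(-3) - 0.1 = 7.1
z1[1] = (-0.7)·(-3) + (0.4)·(-3) + 0.2 = 1.1
z1[2] = (-0.6)·(-3) + (0.9)·(-3) + 0.8 = -0.1
h = tanh(z1) = [1.0, 0.8005, -0.0997]
output = (-1.1)·(1.0) + (0.8)·(0.8005) + (-0.9)·(-0.0997) + 0.6 = 0.2301

0.2301


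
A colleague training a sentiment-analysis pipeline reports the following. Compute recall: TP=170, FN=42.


Recall = TP/(TP+FN)
= 170/(170+42)
= 170/212 = 80.19%

80.19%


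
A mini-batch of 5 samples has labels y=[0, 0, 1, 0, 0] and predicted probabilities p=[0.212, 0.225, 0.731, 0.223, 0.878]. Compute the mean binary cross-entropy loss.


L[0] = -ln(1-0.212) = -ln(0.788) = 0.2383
L[1] = -ln(1-0.225) = -ln(0.775) = 0.2549
L[2] = -ln(0.731) = 0.3133
L[3] = -ln(1-0.223) = -ln(0.777) = 0.2523
L[4] = -ln(1-0.878) = -ln(0.122) = 2.1037
mean = (0.2383 + 0.2549 + 0.3133 + 0.2523 + 2.1037)/5 = 0.6325

0.6325


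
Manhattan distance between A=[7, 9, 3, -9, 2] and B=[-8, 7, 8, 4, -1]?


d = |7+ 8| + |9-7| + |3-8| + |-9-4| + |2+ 1|
  = 15 + 2 + 5 + 13 + 3
  = 38

38


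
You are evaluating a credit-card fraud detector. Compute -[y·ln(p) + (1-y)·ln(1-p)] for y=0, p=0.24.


BCE = -[y·ln(p) + (1-y)·ln(1-p)]
= -0 - 1·ln(1-0.24)
= -ln(0.76) = 0.2744

0.2744


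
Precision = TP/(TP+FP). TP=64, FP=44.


Precision = TP/(TP+FP)
= 64/(64+44)
= 64/108 = 59.26%

59.26%


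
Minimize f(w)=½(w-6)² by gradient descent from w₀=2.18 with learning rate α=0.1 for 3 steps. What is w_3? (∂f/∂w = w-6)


step 1: grad = 2.18-6 = -3.82; w = 2.18 - 0.1·(-3.82) = 2.562
step 2: grad = 2.562-6 = -3.438; w = 2.562 - 0.1·(-3.438) = 2.9058
step 3: grad = 2.9058-6 = -3.0942; w = 2.9058 - 0.1·(-3.0942) = 3.21522

3.21522


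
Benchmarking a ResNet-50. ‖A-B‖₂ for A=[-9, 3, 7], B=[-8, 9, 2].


d = √((-9+ 8)² + (3-9)² + (7-2)²)
  = √(1 + 36 + 25)
  = √62 = 7.874

7.874


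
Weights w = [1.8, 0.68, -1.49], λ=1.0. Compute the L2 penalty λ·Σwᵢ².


‖w‖₂² = (1.8)² + (0.68)² + (-1.49)²
     = 3.24 + 0.4624 + 2.2201
     = 5.9225
λ·‖w‖₂² = 1.0·5.9225 = 5.9225

5.9225


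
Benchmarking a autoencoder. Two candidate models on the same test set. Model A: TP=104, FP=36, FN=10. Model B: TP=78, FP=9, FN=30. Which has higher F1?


Model A: P=104/140=0.7429, R=104/114=0.9123, F1=2PR/(P+R)=2TP/(2TP+FP+FN)=208/254=0.8189
Model B: P=78/87=0.8966, R=78/108=0.7222, F1=2PR/(P+R)=2TP/(2TP+FP+FN)=156/195=0.8
0.8189 > 0.8 → Model A

Model A


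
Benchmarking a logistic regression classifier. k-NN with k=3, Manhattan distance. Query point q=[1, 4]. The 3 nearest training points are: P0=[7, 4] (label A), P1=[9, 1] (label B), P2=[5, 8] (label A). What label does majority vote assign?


d(q,P0) = 6  (label A)
d(q,P1) = 11  (label B)
d(q,P2) = 8  (label A)
Votes: A=2, B=1
Majority → A

A


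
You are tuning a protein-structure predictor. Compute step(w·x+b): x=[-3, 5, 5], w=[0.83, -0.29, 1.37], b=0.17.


z = (-3)·(0.83) + (5)·(-0.29) + (5)·(1.37) + 0.17
  = 3.08
step(z) = 1 (z≥0)

1


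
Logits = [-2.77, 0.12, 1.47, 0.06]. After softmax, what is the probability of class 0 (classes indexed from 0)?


Exponentials: e^-2.77=0.0627, e^0.12=1.1275, e^1.47=4.3492, e^0.06=1.0618
Sum = 6.6012
Softmax = [0.0095, 0.1708, 0.6589, 0.1609]
p[0] = 0.0627/6.6012 = 0.0095

0.0095


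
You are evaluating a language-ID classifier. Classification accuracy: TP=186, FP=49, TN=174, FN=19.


Accuracy = (TP+TN)/(TP+TN+FP+FN)
= (186+174)/(428)
= 360/428 = 84.11%

84.11%


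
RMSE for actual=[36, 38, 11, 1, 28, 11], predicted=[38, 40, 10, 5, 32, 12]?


MSE = 42/6 = 7
RMSE = √(42/6) = 2.6458

2.6458


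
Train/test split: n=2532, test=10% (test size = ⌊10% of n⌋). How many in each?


Test = ⌊2532·10/100⌋ = 253
Train = 2532 - 253 = 2279

Train: 2279, Test: 253


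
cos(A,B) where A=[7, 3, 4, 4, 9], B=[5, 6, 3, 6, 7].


A·B = 7·5 + 3·6 + 4·3 + 4·6 + 9·7 = 152
‖A‖ = √171 = 13.0767, ‖B‖ = √155 = 12.4499
cos = 152/(√171·√155) = 152/√26505 = 0.9336

0.9336


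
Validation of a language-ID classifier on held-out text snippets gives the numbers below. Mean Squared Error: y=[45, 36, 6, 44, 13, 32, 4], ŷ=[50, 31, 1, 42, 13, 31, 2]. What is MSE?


Squared errors: (45-50)²=25, (36-31)²=25, (6-1)²=25, (44-42)²=4, (13-13)²=0, (32-31)²=1, (4-2)²=4
Sum = 84
MSE = 84/7 = 12

12


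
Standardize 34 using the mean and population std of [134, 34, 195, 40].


μ = 100.75, σ = 67.3327
z = (34 - 100.75)/67.3327 = -0.9913

-0.9913


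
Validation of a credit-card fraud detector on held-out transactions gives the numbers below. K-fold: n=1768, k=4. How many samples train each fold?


Fold size = 1768/4 = 442
Training per fold = 1768 - 442 = 1326

1326


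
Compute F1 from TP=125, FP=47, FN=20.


Precision = 125/172 = 0.7267
Recall = 125/145 = 0.8621
F1 = 2·P·R/(P+R) = 2·TP/(2·TP+FP+FN) = 250/(250+47+20) = 250/317 = 0.7886

0.7886


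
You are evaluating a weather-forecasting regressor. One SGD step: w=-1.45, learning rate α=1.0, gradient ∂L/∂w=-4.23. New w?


w_new = w - α·∇
= -1.45 - 1.0·-4.23
= -1.45 + 4.23
= 2.78

2.78


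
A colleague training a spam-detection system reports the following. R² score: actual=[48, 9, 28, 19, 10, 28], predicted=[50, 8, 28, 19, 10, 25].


ȳ = 23.6667
SS_res = Σ(y-ŷ)² = 14
SS_tot = Σ(y-ȳ)² = 1053.33
R² = 1 - SS_res/SS_tot = 1 - 0.0133 = 0.9867

0.9867


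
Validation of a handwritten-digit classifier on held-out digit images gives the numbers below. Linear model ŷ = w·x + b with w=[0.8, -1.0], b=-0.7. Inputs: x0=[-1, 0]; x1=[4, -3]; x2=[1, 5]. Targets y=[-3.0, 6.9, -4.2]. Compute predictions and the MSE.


ŷ0 = (0.8)·(-1) + (-1.0)·(0) - 0.7 = -1.5
ŷ1 = (0.8)·(4) + (-1.0)·(-3) - 0.7 = 5.5
ŷ2 = (0.8)·(1) + (-1.0)·(5) - 0.7 = -4.9
errors² = [2.25, 1.96, 0.49]
MSE = 4.7000/3 = 1.5667

1.5667


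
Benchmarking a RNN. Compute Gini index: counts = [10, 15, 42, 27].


Probabilities: [10/94, 15/94, 42/94, 27/94] ≈ [0.1064, 0.1596, 0.4468, 0.2872]
Σpᵢ² = (100 + 225 + 1764 + 729)/94² = 2818/8836
Gini = 1 - Σpᵢ² = 1 - 2818/8836 = 0.6811

0.6811


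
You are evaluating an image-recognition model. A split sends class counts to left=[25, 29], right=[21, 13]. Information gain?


Parent = [46, 42], H_parent = 0.9985
H_left = 0.996 (n=54), H_right = 0.9597 (n=34)
H_children = (54/88)·0.996 + (34/88)·0.9597 = 0.982
IG = 0.9985 - 0.982 = 0.0165

0.0165


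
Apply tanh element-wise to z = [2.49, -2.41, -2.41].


tanh(2.49) = 0.9863
tanh(-2.41) = -0.984
tanh(-2.41) = -0.984
result = [0.9863, -0.984, -0.984]

[0.9863, -0.984, -0.984]


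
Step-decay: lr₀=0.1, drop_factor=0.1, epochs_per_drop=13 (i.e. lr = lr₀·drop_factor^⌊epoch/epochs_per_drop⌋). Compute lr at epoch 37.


n_drops = ⌊37/13⌋ = 2
lr = 0.1·0.1^2 = 0.1·0.01 = 0.001

0.001


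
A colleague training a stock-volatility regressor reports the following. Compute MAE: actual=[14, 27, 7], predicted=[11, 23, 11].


Absolute errors: |14-11|=3, |27-23|=4, |7-11|=4
Sum = 11
MAE = 11/3 = 11/3

11/3


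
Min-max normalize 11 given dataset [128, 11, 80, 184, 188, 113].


min=11, max=188
(11-11)/(188-11) = 0/177 = 0.0

0.0


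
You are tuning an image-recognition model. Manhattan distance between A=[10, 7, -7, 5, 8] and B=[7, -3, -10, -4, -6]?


d = |10-7| + |7+ 3| + |-7+ 10| + |5+ 4| + |8+ 6|
  = 3 + 10 + 3 + 9 + 14
  = 39

39


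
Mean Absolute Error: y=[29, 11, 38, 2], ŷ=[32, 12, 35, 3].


Absolute errors: |29-32|=3, |11-12|=1, |38-35|=3, |2-3|=1
Sum = 8
MAE = 8/4 = 2

2


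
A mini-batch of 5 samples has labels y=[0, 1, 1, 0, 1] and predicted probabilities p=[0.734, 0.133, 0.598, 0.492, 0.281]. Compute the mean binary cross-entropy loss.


L[0] = -ln(1-0.734) = -ln(0.266) = 1.3243
L[1] = -ln(0.133) = 2.0174
L[2] = -ln(0.598) = 0.5142
L[3] = -ln(1-0.492) = -ln(0.508) = 0.6773
L[4] = -ln(0.281) = 1.2694
mean = (1.3243 + 2.0174 + 0.5142 + 0.6773 + 1.2694)/5 = 1.1605

1.1605


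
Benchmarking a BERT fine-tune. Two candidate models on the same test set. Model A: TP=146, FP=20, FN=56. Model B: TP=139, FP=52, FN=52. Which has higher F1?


Model A: P=146/166=0.8795, R=146/202=0.7228, F1=2PR/(P+R)=2TP/(2TP+FP+FN)=292/368=0.7935
Model B: P=139/191=0.7277, R=139/191=0.7277, F1=2PR/(P+R)=2TP/(2TP+FP+FN)=278/382=0.7277
0.7935 > 0.7277 → Model A

Model A


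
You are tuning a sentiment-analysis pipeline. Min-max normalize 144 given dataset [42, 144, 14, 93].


min=14, max=144
(144-14)/(144-14) = 130/130 = 1.0

1.0


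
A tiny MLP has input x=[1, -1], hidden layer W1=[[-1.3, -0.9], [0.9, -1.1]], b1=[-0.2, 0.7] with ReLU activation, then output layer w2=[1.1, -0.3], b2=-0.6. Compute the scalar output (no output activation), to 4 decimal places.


z1[0] = (-1.3)·(1) + (-0.9)·(-1) - 0.2 = -0.6
z1[1] = (0.9)·(1) + (-1.1)·(-1) + 0.7 = 2.7
h = ReLU(z1) = [0.0, 2.7]
output = (1.1)·(0.0) + (-0.3)·(2.7) - 0.6 = -1.41

-1.41


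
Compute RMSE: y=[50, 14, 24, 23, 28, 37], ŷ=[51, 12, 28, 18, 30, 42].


MSE = 75/6 = 12.5
RMSE = √(75/6) = 3.5355

3.5355


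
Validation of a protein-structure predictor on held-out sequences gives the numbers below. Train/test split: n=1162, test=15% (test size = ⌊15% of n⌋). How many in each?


Test = ⌊1162·15/100⌋ = 174
Train = 1162 - 174 = 988

Train: 988, Test: 174


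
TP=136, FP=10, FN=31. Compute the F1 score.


Precision = 136/146 = 0.9315
Recall = 136/167 = 0.8144
F1 = 2·P·R/(P+R) = 2·TP/(2·TP+FP+FN) = 272/(272+10+31) = 272/313 = 0.869

0.869


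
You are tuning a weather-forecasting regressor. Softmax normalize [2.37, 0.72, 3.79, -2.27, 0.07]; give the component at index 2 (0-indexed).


Exponentials: e^2.37=10.6974, e^0.72=2.0544, e^3.79=44.2564, e^-2.27=0.1033, e^0.07=1.0725
Sum = 58.184
Softmax = [0.1839, 0.0353, 0.7606, 0.0018, 0.0184]
p[2] = 44.2564/58.184 = 0.7606

0.7606


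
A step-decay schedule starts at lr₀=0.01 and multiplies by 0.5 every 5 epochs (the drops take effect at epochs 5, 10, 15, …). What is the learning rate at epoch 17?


n_drops = ⌊17/5⌋ = 3
lr = 0.01·0.5^3 = 0.01·0.125 = 0.00125

0.00125


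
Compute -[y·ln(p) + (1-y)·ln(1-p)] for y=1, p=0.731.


BCE = -[y·ln(p) + (1-y)·ln(1-p)]
= -1·ln(0.731) - 0
= -ln(0.731) = 0.3133

0.3133


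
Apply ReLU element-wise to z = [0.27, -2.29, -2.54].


ReLU(0.27) = max(0, 0.27) = 0.27
ReLU(-2.29) = max(0, -2.29) = 0.0
ReLU(-2.54) = max(0, -2.54) = 0.0
result = [0.27, 0.0, 0.0]

[0.27, 0.0, 0.0]


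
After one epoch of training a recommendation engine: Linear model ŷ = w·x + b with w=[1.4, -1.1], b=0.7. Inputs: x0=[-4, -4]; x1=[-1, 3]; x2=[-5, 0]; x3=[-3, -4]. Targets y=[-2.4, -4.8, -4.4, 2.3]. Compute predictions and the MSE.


ŷ0 = (1.4)·(-4) + (-1.1)·(-4) + 0.7 = -0.5
ŷ1 = (1.4)·(-1) + (-1.1)·(3) + 0.7 = -4.0
ŷ2 = (1.4)·(-5) + (-1.1)·(0) + 0.7 = -6.3
ŷ3 = (1.4)·(-3) + (-1.1)·(-4) + 0.7 = 0.9
errors² = [3.61, 0.64, 3.61, 1.96]
MSE = 9.8200/4 = 2.455

2.455


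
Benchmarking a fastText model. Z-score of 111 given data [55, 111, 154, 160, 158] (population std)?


μ = 127.6, σ = 40.5394
z = (111 - 127.6)/40.5394 = -0.4095

-0.4095


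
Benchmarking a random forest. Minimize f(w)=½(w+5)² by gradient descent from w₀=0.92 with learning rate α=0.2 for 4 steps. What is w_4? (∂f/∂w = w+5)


step 1: grad = 0.92+5 = 5.92; w = 0.92 - 0.2·(5.92) = -0.264
step 2: grad = -0.264+5 = 4.736; w = -0.264 - 0.2·(4.736) = -1.2112
step 3: grad = -1.2112+5 = 3.7888; w = -1.2112 - 0.2·(3.7888) = -1.96896
step 4: grad = -1.96896+5 = 3.03104; w = -1.96896 - 0.2·(3.03104) = -2.575168

-2.575168


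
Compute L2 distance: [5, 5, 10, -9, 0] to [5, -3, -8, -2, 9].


d = √((5-5)² + (5+ 3)² + (10+ 8)² + (-9+ 2)² + (0-9)²)
  = √(0 + 64 + 324 + 49 + 81)
  = √518 = 22.7596

22.7596


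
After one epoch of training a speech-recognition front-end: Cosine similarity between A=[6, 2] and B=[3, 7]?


A·B = 6·3 + 2·7 = 32
‖A‖ = √40 = 6.3246, ‖B‖ = √58 = 7.6158
cos = 32/(√40·√58) = 32/√2320 = 0.6644

0.6644


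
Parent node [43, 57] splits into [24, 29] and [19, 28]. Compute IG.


Parent = [43, 57], H_parent = 0.9858
H_left = 0.9936 (n=53), H_right = 0.9734 (n=47)
H_children = (53/100)·0.9936 + (47/100)·0.9734 = 0.9841
IG = 0.9858 - 0.9841 = 0.0017

0.0017


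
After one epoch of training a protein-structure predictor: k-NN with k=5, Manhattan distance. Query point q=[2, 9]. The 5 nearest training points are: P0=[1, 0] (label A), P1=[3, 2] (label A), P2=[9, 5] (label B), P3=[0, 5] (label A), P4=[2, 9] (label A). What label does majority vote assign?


d(q,P0) = 10  (label A)
d(q,P1) = 8  (label A)
d(q,P2) = 11  (label B)
d(q,P3) = 6  (label A)
d(q,P4) = 0  (label A)
Votes: A=4, B=1
Majority → A

A


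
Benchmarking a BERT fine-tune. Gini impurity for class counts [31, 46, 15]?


Probabilities: [31/92, 46/92, 15/92] ≈ [0.337, 0.5, 0.163]
Σpᵢ² = (961 + 2116 + 225)/92² = 3302/8464
Gini = 1 - Σpᵢ² = 1 - 3302/8464 = 0.6099

0.6099


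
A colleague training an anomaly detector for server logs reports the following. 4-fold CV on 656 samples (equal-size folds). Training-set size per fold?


Fold size = 656/4 = 164
Training per fold = 656 - 164 = 492

492


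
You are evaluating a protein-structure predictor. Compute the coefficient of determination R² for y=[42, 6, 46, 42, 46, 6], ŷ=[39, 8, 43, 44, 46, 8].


ȳ = 31.3333
SS_res = Σ(y-ŷ)² = 30
SS_tot = Σ(y-ȳ)² = 1941.33
R² = 1 - SS_res/SS_tot = 1 - 0.0155 = 0.9845

0.9845


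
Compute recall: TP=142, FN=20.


Recall = TP/(TP+FN)
= 142/(142+20)
= 142/162 = 87.65%

87.65%


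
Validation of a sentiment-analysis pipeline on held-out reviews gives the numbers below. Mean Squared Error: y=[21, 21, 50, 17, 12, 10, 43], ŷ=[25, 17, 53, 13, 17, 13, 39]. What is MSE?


Squared errors: (21-25)²=16, (21-17)²=16, (50-53)²=9, (17-13)²=16, (12-17)²=25, (10-13)²=9, (43-39)²=16
Sum = 107
MSE = 107/7 = 107/7

107/7


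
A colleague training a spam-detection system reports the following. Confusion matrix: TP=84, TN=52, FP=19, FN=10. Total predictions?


Total = TP + TN + FP + FN
= 84 + 52 + 19 + 10
= 165
(Predicted positive: 103, predicted negative: 62)

165


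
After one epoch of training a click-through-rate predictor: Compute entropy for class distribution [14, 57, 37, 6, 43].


Probabilities: [14/157, 57/157, 37/157, 6/157, 43/157] ≈ [0.0892, 0.3631, 0.2357, 0.0382, 0.2739]
H = -((14/157)·log₂(14/157) + (57/157)·log₂(57/157) + (37/157)·log₂(37/157) + (6/157)·log₂(6/157) + (43/157)·log₂(43/157))
  = 2.0248 bits

2.0248 bits


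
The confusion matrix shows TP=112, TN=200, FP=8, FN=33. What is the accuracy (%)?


Accuracy = (TP+TN)/(TP+TN+FP+FN)
= (112+200)/(353)
= 312/353 = 88.39%

88.39%


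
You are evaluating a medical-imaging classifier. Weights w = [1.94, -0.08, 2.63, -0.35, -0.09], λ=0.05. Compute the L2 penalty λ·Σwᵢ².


‖w‖₂² = (1.94)² + (-0.08)² + (2.63)² + (-0.35)² + (-0.09)²
     = 3.7636 + 0.0064 + 6.9169 + 0.1225 + 0.0081
     = 10.8175
λ·‖w‖₂² = 0.05·10.8175 = 0.540875

0.540875


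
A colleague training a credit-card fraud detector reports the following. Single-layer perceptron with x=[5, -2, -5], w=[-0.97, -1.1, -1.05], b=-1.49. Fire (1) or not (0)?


z = (5)·(-0.97) + (-2)·(-1.1) + (-5)·(-1.05) - 1.49
  = 1.11
step(z) = 1 (z≥0)

1


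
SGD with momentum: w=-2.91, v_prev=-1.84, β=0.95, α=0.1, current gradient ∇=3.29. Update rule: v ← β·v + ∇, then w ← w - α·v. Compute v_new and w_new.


v_new = 0.95·-1.84 + 3.29 = -1.748 + 3.29 = 1.542
w_new = -2.91 - 0.1·1.542 = -2.91 - 0.1542 = -3.0642

v_new=1.542, w_new=-3.0642


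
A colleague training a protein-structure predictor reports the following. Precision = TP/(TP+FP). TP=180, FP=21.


Precision = TP/(TP+FP)
= 180/(180+21)
= 180/201 = 89.55%

89.55%


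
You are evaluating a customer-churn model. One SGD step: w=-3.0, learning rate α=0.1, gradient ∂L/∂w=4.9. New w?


w_new = w - α·∇
= -3.0 - 0.1·4.9
= -3.0 - 0.49
= -3.49

-3.49


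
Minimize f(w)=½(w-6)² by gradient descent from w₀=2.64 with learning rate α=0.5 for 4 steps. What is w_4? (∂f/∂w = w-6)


step 1: grad = 2.64-6 = -3.36; w = 2.64 - 0.5·(-3.36) = 4.32
step 2: grad = 4.32-6 = -1.68; w = 4.32 - 0.5·(-1.68) = 5.16
step 3: grad = 5.16-6 = -0.84; w = 5.16 - 0.5·(-0.84) = 5.58
step 4: grad = 5.58-6 = -0.42; w = 5.58 - 0.5·(-0.42) = 5.79

5.79


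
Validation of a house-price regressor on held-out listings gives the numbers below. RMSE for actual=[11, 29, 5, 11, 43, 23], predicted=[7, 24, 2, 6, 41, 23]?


MSE = 79/6 = 13.1667
RMSE = √(79/6) = 3.6286

3.6286


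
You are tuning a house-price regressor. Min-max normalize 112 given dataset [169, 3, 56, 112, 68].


min=3, max=169
(112-3)/(169-3) = 109/166 = 0.6566

0.6566


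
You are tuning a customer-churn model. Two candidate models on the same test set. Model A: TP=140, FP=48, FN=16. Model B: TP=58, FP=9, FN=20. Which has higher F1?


Model A: P=140/188=0.7447, R=140/156=0.8974, F1=2PR/(P+R)=2TP/(2TP+FP+FN)=280/344=0.814
Model B: P=58/67=0.8657, R=58/78=0.7436, F1=2PR/(P+R)=2TP/(2TP+FP+FN)=116/145=0.8
0.814 > 0.8 → Model A

Model A


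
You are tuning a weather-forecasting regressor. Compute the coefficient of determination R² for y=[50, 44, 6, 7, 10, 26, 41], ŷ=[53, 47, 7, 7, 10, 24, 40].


ȳ = 26.2857
SS_res = Σ(y-ŷ)² = 24
SS_tot = Σ(y-ȳ)² = 2141.43
R² = 1 - SS_res/SS_tot = 1 - 0.0112 = 0.9888

0.9888


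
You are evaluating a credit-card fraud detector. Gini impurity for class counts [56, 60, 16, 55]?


Probabilities: [56/187, 60/187, 16/187, 55/187] ≈ [0.2995, 0.3209, 0.0856, 0.2941]
Σpᵢ² = (3136 + 3600 + 256 + 3025)/187² = 10017/34969
Gini = 1 - Σpᵢ² = 1 - 10017/34969 = 0.7135

0.7135


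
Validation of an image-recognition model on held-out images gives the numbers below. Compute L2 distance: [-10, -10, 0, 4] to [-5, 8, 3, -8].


d = √((-10+ 5)² + (-10-8)² + (0-3)² + (4+ 8)²)
  = √(25 + 324 + 9 + 144)
  = √502 = 22.4054

22.4054


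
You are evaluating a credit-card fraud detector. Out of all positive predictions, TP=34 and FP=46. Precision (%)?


Precision = TP/(TP+FP)
= 34/(34+46)
= 34/80 = 42.5%

42.5%


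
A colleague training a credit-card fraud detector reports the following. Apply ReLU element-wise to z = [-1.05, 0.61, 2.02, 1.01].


ReLU(-1.05) = max(0, -1.05) = 0.0
ReLU(0.61) = max(0, 0.61) = 0.61
ReLU(2.02) = max(0, 2.02) = 2.02
ReLU(1.01) = max(0, 1.01) = 1.01
result = [0.0, 0.61, 2.02, 1.01]

[0.0, 0.61, 2.02, 1.01]


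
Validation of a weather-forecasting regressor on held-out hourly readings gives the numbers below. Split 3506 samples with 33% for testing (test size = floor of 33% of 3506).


Test = ⌊3506·33/100⌋ = 1156
Train = 3506 - 1156 = 2350

Train: 2350, Test: 1156


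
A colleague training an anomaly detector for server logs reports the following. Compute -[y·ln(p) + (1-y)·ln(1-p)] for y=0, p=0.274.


BCE = -[y·ln(p) + (1-y)·ln(1-p)]
= -0 - 1·ln(1-0.274)
= -ln(0.726) = 0.3202

0.3202


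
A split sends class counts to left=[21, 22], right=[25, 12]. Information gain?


Parent = [46, 34], H_parent = 0.9837
H_left = 0.9996 (n=43), H_right = 0.909 (n=37)
H_children = (43/80)·0.9996 + (37/80)·0.909 = 0.9577
IG = 0.9837 - 0.9577 = 0.026

0.026


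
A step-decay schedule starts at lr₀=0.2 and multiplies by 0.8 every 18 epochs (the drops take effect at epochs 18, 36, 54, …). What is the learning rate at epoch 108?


n_drops = ⌊108/18⌋ = 6
lr = 0.2·0.8^6 = 0.2·0.262144 = 0.0524288

0.0524288


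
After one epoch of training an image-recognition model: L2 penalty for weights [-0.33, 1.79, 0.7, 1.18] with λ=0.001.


‖w‖₂² = (-0.33)² + (1.79)² + (0.7)² + (1.18)²
     = 0.1089 + 3.2041 + 0.49 + 1.3924
     = 5.1954
λ·‖w‖₂² = 0.001·5.1954 = 0.005195

0.005195


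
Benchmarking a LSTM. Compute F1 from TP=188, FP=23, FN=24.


Precision = 188/211 = 0.891
Recall = 188/212 = 0.8868
F1 = 2·P·R/(P+R) = 2·TP/(2·TP+FP+FN) = 376/(376+23+24) = 376/423 = 0.8889

0.8889


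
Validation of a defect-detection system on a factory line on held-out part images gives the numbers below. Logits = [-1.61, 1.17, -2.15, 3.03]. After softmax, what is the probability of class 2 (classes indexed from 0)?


Exponentials: e^-1.61=0.1999, e^1.17=3.222, e^-2.15=0.1165, e^3.03=20.6972
Sum = 24.2356
Softmax = [0.0082, 0.1329, 0.0048, 0.854]
p[2] = 0.1165/24.2356 = 0.0048

0.0048


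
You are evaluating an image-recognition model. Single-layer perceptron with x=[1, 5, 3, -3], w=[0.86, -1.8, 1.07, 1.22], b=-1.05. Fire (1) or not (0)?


z = (1)·(0.86) + (5)·(-1.8) + (3)·(1.07) + (-3)·(1.22) - 1.05
  = -9.64
step(z) = 0 (z<0)

0


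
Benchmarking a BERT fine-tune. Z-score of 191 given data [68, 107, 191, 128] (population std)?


μ = 123.5, σ = 44.5225
z = (191 - 123.5)/44.5225 = 1.5161

1.5161


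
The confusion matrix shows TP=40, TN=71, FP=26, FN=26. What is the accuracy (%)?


Accuracy = (TP+TN)/(TP+TN+FP+FN)
= (40+71)/(163)
= 111/163 = 68.1%

68.1%


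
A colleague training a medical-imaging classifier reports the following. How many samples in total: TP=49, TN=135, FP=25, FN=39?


Total = TP + TN + FP + FN
= 49 + 135 + 25 + 39
= 248
(Predicted positive: 74, predicted negative: 174)

248


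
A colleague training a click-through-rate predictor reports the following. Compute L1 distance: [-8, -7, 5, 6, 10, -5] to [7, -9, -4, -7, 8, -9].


d = |-8-7| + |-7+ 9| + |5+ 4| + |6+ 7| + |10-8| + |-5+ 9|
  = 15 + 2 + 9 + 13 + 2 + 4
  = 45

45


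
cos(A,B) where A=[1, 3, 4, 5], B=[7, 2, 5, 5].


A·B = 1·7 + 3·2 + 4·5 + 5·5 = 58
‖A‖ = √51 = 7.1414, ‖B‖ = √103 = 10.1489
cos = 58/(√51·√103) = 58/√5253 = 0.8002

0.8002


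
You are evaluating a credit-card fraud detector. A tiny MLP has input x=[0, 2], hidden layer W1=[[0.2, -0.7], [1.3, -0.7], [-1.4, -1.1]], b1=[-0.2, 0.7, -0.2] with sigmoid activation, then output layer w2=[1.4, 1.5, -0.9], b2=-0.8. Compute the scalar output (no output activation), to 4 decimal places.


z1[0] = (0.2)·(0) + (-0.7)·(2) - 0.2 = -1.6
z1[1] = (1.3)·(0) + (-0.7)·(2) + 0.7 = -0.7
z1[2] = (-1.4)·(0) + (-1.1)·(2) - 0.2 = -2.4
h = sigmoid(z1) = [0.168, 0.3318, 0.0832]
output = (1.4)·(0.168) + (1.5)·(0.3318) + (-0.9)·(0.0832) - 0.8 = -0.142

-0.142


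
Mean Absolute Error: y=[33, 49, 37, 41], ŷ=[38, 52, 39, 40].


Absolute errors: |33-38|=5, |49-52|=3, |37-39|=2, |41-40|=1
Sum = 11
MAE = 11/4 = 11/4

11/4


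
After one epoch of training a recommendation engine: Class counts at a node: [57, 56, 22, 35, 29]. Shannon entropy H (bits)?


Probabilities: [57/199, 56/199, 22/199, 35/199, 29/199] ≈ [0.2864, 0.2814, 0.1106, 0.1759, 0.1457]
H = -((57/199)·log₂(57/199) + (56/199)·log₂(56/199) + (22/199)·log₂(22/199) + (35/199)·log₂(35/199) + (29/199)·log₂(29/199))
  = 2.2286 bits

2.2286 bits
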